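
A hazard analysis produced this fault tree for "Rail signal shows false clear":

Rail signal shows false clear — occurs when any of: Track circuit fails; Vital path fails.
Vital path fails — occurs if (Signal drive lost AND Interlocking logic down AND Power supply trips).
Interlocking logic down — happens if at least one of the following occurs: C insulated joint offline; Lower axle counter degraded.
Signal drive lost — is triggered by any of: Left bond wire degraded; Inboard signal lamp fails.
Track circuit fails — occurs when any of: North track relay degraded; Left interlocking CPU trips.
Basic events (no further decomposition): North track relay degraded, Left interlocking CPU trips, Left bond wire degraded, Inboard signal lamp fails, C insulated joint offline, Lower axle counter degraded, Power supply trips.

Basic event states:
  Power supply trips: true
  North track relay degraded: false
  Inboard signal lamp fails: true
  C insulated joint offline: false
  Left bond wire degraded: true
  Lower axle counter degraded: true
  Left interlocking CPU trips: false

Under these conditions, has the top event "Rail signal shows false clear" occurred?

Track circuit fails [OR]: North track relay degraded=not, Left interlocking CPU trips=not → no input occurs → does not occur.
Signal drive lost [OR]: Left bond wire degraded=occurs, Inboard signal lamp fails=occurs → at least one input occurs → occurs.
Interlocking logic down [OR]: C insulated joint offline=not, Lower axle counter degraded=occurs → at least one input occurs → occurs.
Vital path fails [AND]: Signal drive lost=occurs, Interlocking logic down=occurs, Power supply trips=occurs → all inputs occur → occurs.
Rail signal shows false clear [OR]: Track circuit fails=not, Vital path fails=occurs → at least one input occurs → occurs.

Yes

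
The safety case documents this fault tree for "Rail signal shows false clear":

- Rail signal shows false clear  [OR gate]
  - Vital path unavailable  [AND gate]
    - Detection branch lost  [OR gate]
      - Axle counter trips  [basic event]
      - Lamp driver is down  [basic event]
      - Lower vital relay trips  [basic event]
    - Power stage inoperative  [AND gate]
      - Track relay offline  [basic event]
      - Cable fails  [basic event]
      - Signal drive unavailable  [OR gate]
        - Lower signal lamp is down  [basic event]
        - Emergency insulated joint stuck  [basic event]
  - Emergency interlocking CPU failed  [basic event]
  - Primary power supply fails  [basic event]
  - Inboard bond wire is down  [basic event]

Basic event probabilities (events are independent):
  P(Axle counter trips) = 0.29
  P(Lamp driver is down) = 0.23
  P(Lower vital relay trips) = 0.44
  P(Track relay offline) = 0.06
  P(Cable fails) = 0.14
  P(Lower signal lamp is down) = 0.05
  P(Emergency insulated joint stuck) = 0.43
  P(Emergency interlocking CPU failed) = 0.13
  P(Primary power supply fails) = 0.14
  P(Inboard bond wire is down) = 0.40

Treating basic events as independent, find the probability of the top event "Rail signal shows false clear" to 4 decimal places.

P(Detection branch lost) [OR] = 1 − (1−0.29) × (1−0.23) × (1−0.44) = 0.693848
P(Signal drive unavailable) [OR] = 1 − (1−0.05) × (1−0.43) = 0.458500
P(Power stage inoperative) [AND] = 0.06 × 0.14 × 0.458500 = 0.003851
P(Vital path unavailable) [AND] = 0.693848 × 0.003851 = 0.002672
P(Rail signal shows false clear) [OR] = 1 − (1−0.002672) × (1−0.13) × (1−0.14) × (1−0.40) = 0.552280
Rounded to 4 decimal places: P(Rail signal shows false clear) ≈ 0.5523.

0.5523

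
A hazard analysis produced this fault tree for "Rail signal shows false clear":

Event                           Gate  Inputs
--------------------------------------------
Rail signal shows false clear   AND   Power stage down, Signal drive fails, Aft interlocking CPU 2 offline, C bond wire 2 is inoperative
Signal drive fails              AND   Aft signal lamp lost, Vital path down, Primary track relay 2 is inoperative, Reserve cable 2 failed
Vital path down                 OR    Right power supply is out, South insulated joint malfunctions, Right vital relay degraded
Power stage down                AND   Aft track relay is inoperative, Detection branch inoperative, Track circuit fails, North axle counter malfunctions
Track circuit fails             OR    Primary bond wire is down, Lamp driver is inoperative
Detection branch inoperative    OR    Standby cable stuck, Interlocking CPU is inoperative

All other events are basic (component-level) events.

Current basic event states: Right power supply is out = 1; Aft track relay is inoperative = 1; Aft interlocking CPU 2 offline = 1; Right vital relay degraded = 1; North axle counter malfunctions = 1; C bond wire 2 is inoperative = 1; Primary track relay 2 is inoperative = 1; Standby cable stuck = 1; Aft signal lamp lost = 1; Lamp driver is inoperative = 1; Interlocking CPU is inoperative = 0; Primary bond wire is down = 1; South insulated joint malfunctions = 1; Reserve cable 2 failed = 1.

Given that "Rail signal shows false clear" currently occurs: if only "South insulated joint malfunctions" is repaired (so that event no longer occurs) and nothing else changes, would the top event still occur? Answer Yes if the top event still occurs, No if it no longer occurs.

Counterfactual: set "South insulated joint malfunctions" to not occurred.
Detection branch inoperative [OR]: Standby cable stuck=occurs, Interlocking CPU is inoperative=not → at least one input occurs → occurs.
Track circuit fails [OR]: Primary bond wire is down=occurs, Lamp driver is inoperative=occurs → at least one input occurs → occurs.
Power stage down [AND]: Aft track relay is inoperative=occurs, Detection branch inoperative=occurs, Track circuit fails=occurs, North axle counter malfunctions=occurs → all inputs occur → occurs.
Vital path down [OR]: Right power supply is out=occurs, South insulated joint malfunctions=not, Right vital relay degraded=occurs → at least one input occurs → occurs.
Signal drive fails [AND]: Aft signal lamp lost=occurs, Vital path down=occurs, Primary track relay 2 is inoperative=occurs, Reserve cable 2 failed=occurs → all inputs occur → occurs.
Rail signal shows false clear [AND]: Power stage down=occurs, Signal drive fails=occurs, Aft interlocking CPU 2 offline=occurs, C bond wire 2 is inoperative=occurs → all inputs occur → occurs.

Yes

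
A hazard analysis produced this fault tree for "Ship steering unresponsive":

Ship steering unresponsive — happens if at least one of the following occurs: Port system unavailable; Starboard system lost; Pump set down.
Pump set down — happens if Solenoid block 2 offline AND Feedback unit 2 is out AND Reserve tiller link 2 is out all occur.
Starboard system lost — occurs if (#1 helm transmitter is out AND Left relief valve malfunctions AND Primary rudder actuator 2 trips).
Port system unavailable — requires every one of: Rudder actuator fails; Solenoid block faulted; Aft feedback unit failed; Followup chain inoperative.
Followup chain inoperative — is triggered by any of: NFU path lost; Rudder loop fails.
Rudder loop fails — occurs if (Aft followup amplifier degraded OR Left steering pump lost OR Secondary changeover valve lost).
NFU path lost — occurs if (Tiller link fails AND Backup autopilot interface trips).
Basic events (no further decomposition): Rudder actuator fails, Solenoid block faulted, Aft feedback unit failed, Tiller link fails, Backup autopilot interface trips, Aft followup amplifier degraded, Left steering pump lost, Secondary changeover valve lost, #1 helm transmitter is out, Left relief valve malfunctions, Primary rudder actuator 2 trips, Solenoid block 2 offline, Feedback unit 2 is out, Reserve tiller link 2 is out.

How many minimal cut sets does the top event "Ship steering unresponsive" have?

NFU path lost [AND]: one cut set from each child combined → 1 × 1 = 1 cut set(s).
Rudder loop fails [OR]: union of children's cut sets → 3 cut set(s).
Followup chain inoperative [OR]: union of children's cut sets → 4 cut set(s).
Port system unavailable [AND]: one cut set from each child combined → 1 × 1 × 1 × 4 = 4 cut set(s).
Starboard system lost [AND]: one cut set from each child combined → 1 × 1 × 1 = 1 cut set(s).
Pump set down [AND]: one cut set from each child combined → 1 × 1 × 1 = 1 cut set(s).
Ship steering unresponsive [OR]: union of children's cut sets → 6 cut set(s).
Minimal cut sets: {Aft feedback unit failed, Backup autopilot interface trips, Rudder actuator fails, Solenoid block faulted, Tiller link fails}; {Aft feedback unit failed, Aft followup amplifier degraded, Rudder actuator fails, Solenoid block faulted}; {Aft feedback unit failed, Left steering pump lost, Rudder actuator fails, Solenoid block faulted}; {Aft feedback unit failed, Rudder actuator fails, Secondary changeover valve lost, Solenoid block faulted}; {#1 helm transmitter is out, Left relief valve malfunctions, Primary rudder actuator 2 trips}; {Feedback unit 2 is out, Reserve tiller link 2 is out, Solenoid block 2 offline}.

6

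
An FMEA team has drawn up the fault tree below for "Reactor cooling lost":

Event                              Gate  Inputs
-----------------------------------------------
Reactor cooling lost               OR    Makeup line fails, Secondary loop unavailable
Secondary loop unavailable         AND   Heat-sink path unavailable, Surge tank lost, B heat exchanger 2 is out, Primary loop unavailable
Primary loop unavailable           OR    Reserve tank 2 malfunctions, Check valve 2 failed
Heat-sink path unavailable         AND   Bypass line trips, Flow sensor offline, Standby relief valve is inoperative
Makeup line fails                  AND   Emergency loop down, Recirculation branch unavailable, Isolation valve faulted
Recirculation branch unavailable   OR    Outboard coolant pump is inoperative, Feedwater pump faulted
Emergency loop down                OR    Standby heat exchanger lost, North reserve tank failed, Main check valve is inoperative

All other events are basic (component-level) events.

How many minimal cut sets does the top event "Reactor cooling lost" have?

8

Emergency loop down [OR]: union of children's cut sets → 3 cut set(s).
Recirculation branch unavailable [OR]: union of children's cut sets → 2 cut set(s).
Makeup line fails [AND]: one cut set from each child combined → 3 × 2 × 1 = 6 cut set(s).
Heat-sink path unavailable [AND]: one cut set from each child combined → 1 × 1 × 1 = 1 cut set(s).
Primary loop unavailable [OR]: union of children's cut sets → 2 cut set(s).
Secondary loop unavailable [AND]: one cut set from each child combined → 1 × 1 × 1 × 2 = 2 cut set(s).
Reactor cooling lost [OR]: union of children's cut sets → 8 cut set(s).
Minimal cut sets: {Isolation valve faulted, Outboard coolant pump is inoperative, Standby heat exchanger lost}; {Feedwater pump faulted, Isolation valve faulted, Standby heat exchanger lost}; {Isolation valve faulted, North reserve tank failed, Outboard coolant pump is inoperative}; {Feedwater pump faulted, Isolation valve faulted, North reserve tank failed}; {Isolation valve faulted, Main check valve is inoperative, Outboard coolant pump is inoperative}; {Feedwater pump faulted, Isolation valve faulted, Main check valve is inoperative}; {B heat exchanger 2 is out, Bypass line trips, Flow sensor offline, Reserve tank 2 malfunctions, Standby relief valve is inoperative, Surge tank lost}; {B heat exchanger 2 is out, Bypass line trips, Check valve 2 failed, Flow sensor offline, Standby relief valve is inoperative, Surge tank lost}.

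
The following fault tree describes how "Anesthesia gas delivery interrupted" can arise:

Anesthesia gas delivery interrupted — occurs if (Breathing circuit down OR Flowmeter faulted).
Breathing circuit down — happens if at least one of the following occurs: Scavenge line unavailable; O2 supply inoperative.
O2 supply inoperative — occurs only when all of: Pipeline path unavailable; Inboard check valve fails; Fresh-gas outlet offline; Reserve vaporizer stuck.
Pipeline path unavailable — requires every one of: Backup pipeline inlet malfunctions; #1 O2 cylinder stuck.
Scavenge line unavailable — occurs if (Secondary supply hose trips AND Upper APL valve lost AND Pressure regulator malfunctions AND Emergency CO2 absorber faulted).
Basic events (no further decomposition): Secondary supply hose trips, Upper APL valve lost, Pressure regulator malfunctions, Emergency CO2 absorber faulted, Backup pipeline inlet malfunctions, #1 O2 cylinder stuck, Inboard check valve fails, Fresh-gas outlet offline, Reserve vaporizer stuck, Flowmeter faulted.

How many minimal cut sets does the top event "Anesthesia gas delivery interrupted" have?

Scavenge line unavailable [AND]: one cut set from each child combined → 1 × 1 × 1 × 1 = 1 cut set(s).
Pipeline path unavailable [AND]: one cut set from each child combined → 1 × 1 = 1 cut set(s).
O2 supply inoperative [AND]: one cut set from each child combined → 1 × 1 × 1 × 1 = 1 cut set(s).
Breathing circuit down [OR]: union of children's cut sets → 2 cut set(s).
Anesthesia gas delivery interrupted [OR]: union of children's cut sets → 3 cut set(s).
Minimal cut sets: {Emergency CO2 absorber faulted, Pressure regulator malfunctions, Secondary supply hose trips, Upper APL valve lost}; {#1 O2 cylinder stuck, Backup pipeline inlet malfunctions, Fresh-gas outlet offline, Inboard check valve fails, Reserve vaporizer stuck}; {Flowmeter faulted}.

3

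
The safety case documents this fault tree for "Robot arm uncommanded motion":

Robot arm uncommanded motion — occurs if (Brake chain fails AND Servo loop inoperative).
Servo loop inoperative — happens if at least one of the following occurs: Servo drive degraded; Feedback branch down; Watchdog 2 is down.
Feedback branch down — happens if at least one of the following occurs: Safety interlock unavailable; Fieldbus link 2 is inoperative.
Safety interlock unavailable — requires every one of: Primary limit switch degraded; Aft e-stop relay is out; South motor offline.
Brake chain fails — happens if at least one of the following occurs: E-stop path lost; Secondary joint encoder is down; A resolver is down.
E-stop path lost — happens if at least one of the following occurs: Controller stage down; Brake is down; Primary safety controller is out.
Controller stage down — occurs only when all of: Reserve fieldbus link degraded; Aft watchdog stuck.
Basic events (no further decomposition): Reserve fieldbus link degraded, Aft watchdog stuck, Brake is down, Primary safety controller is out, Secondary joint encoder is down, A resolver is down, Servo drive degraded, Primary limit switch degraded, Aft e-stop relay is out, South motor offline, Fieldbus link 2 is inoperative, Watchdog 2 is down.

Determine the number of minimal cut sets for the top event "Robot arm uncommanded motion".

Controller stage down [AND]: one cut set from each child combined → 1 × 1 = 1 cut set(s).
E-stop path lost [OR]: union of children's cut sets → 3 cut set(s).
Brake chain fails [OR]: union of children's cut sets → 5 cut set(s).
Safety interlock unavailable [AND]: one cut set from each child combined → 1 × 1 × 1 = 1 cut set(s).
Feedback branch down [OR]: union of children's cut sets → 2 cut set(s).
Servo loop inoperative [OR]: union of children's cut sets → 4 cut set(s).
Robot arm uncommanded motion [AND]: one cut set from each child combined → 5 × 4 = 20 cut set(s).

20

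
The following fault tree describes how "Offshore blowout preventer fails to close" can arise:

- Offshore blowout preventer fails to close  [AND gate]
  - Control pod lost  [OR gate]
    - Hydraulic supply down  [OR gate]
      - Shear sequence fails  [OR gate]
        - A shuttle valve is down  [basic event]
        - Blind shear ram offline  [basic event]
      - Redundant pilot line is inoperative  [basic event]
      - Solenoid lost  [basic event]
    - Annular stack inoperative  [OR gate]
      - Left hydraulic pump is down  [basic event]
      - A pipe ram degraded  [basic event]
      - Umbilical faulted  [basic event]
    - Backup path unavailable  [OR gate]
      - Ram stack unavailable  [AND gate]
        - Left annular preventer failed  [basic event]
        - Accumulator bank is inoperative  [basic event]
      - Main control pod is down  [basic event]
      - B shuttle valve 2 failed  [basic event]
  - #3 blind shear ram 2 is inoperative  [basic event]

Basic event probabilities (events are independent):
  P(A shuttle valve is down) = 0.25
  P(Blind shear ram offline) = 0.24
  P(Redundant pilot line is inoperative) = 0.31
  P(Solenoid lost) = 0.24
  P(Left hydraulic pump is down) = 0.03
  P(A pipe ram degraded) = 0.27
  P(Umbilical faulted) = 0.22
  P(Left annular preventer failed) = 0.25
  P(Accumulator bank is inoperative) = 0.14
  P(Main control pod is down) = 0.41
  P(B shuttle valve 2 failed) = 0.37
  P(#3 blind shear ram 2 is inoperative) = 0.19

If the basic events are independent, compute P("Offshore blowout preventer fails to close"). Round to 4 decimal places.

P(Shear sequence fails) [OR] = 1 − (1−0.25) × (1−0.24) = 0.430000
P(Hydraulic supply down) [OR] = 1 − (1−0.430000) × (1−0.31) × (1−0.24) = 0.701092
P(Annular stack inoperative) [OR] = 1 − (1−0.03) × (1−0.27) × (1−0.22) = 0.447682
P(Ram stack unavailable) [AND] = 0.25 × 0.14 = 0.035000
P(Backup path unavailable) [OR] = 1 − (1−0.035000) × (1−0.41) × (1−0.37) = 0.641310
P(Control pod lost) [OR] = 1 − (1−0.701092) × (1−0.447682) × (1−0.641310) = 0.940783
P(Offshore blowout preventer fails to close) [AND] = 0.940783 × 0.19 = 0.178749
Rounded to 4 decimal places: P(Offshore blowout preventer fails to close) ≈ 0.1787.

0.1787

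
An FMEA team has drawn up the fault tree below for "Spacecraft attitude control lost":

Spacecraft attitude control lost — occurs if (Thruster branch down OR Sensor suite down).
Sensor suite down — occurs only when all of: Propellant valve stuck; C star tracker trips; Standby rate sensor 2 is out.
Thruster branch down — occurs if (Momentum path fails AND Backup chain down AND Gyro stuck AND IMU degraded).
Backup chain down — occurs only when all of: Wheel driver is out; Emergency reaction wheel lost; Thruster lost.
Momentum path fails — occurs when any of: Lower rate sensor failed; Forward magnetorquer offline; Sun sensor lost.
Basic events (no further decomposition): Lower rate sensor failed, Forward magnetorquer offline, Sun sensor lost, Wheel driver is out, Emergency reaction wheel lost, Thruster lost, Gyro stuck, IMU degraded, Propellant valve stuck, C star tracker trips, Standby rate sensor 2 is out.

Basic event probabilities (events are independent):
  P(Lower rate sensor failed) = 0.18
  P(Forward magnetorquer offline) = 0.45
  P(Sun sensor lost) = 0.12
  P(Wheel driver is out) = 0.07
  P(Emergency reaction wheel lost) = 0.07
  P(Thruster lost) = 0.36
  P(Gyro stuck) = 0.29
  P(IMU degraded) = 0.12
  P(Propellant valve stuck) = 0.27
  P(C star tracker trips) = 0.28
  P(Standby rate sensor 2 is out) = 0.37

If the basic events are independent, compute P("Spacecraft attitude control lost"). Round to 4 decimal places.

0.0280

P(Momentum path fails) [OR] = 1 − (1−0.18) × (1−0.45) × (1−0.12) = 0.603120
P(Backup chain down) [AND] = 0.07 × 0.07 × 0.36 = 0.001764
P(Thruster branch down) [AND] = 0.603120 × 0.001764 × 0.29 × 0.12 = 0.000037
P(Sensor suite down) [AND] = 0.27 × 0.28 × 0.37 = 0.027972
P(Spacecraft attitude control lost) [OR] = 1 − (1−0.000037) × (1−0.027972) = 0.028008
Rounded to 4 decimal places: P(Spacecraft attitude control lost) ≈ 0.0280.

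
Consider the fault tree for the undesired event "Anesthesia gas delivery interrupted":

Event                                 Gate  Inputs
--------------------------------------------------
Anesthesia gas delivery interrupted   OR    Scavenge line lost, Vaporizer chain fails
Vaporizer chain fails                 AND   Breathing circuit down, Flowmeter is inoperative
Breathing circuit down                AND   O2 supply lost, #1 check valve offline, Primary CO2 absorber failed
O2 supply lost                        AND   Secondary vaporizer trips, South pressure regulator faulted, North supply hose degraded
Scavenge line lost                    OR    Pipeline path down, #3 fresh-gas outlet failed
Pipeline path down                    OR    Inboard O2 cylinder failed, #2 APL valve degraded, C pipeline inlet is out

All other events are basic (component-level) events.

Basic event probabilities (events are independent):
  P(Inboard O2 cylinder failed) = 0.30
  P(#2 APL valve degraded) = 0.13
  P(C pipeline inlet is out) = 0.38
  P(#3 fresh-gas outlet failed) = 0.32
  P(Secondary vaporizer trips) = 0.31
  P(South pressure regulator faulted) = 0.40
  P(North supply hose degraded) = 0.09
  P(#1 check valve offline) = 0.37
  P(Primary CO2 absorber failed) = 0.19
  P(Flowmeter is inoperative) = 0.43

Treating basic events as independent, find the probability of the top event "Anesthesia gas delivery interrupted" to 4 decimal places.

P(Pipeline path down) [OR] = 1 − (1−0.30) × (1−0.13) × (1−0.38) = 0.622420
P(Scavenge line lost) [OR] = 1 − (1−0.622420) × (1−0.32) = 0.743246
P(O2 supply lost) [AND] = 0.31 × 0.40 × 0.09 = 0.011160
P(Breathing circuit down) [AND] = 0.011160 × 0.37 × 0.19 = 0.000785
P(Vaporizer chain fails) [AND] = 0.000785 × 0.43 = 0.000338
P(Anesthesia gas delivery interrupted) [OR] = 1 − (1−0.743246) × (1−0.000338) = 0.743333
Rounded to 4 decimal places: P(Anesthesia gas delivery interrupted) ≈ 0.7433.

0.7433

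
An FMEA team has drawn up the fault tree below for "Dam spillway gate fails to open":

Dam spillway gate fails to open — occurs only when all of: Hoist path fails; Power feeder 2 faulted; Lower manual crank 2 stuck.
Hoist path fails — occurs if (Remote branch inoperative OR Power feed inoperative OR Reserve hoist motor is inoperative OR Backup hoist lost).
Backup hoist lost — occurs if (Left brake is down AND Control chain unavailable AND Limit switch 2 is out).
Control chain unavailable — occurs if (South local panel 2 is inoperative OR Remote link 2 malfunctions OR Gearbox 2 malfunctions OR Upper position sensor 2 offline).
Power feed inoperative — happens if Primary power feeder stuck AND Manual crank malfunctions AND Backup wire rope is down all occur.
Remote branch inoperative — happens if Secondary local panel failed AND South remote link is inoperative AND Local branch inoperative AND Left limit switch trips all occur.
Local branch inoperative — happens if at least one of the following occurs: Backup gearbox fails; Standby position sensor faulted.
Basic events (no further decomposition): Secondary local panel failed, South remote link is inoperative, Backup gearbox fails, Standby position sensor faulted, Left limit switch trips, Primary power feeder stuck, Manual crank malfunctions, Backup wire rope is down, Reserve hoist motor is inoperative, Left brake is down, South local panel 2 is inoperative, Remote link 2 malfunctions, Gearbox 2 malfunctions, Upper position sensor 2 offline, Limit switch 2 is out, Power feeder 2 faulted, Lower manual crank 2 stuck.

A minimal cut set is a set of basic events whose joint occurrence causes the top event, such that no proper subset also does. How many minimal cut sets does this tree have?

Local branch inoperative [OR]: union of children's cut sets → 2 cut set(s).
Remote branch inoperative [AND]: one cut set from each child combined → 1 × 1 × 2 × 1 = 2 cut set(s).
Power feed inoperative [AND]: one cut set from each child combined → 1 × 1 × 1 = 1 cut set(s).
Control chain unavailable [OR]: union of children's cut sets → 4 cut set(s).
Backup hoist lost [AND]: one cut set from each child combined → 1 × 4 × 1 = 4 cut set(s).
Hoist path fails [OR]: union of children's cut sets → 8 cut set(s).
Dam spillway gate fails to open [AND]: one cut set from each child combined → 8 × 1 × 1 = 8 cut set(s).
Minimal cut sets: {Backup gearbox fails, Left limit switch trips, Lower manual crank 2 stuck, Power feeder 2 faulted, Secondary local panel failed, South remote link is inoperative}; {Left limit switch trips, Lower manual crank 2 stuck, Power feeder 2 faulted, Secondary local panel failed, South remote link is inoperative, Standby position sensor faulted}; {Backup wire rope is down, Lower manual crank 2 stuck, Manual crank malfunctions, Power feeder 2 faulted, Primary power feeder stuck}; {Lower manual crank 2 stuck, Power feeder 2 faulted, Reserve hoist motor is inoperative}; {Left brake is down, Limit switch 2 is out, Lower manual crank 2 stuck, Power feeder 2 faulted, South local panel 2 is inoperative}; {Left brake is down, Limit switch 2 is out, Lower manual crank 2 stuck, Power feeder 2 faulted, Remote link 2 malfunctions}; {Gearbox 2 malfunctions, Left brake is down, Limit switch 2 is out, Lower manual crank 2 stuck, Power feeder 2 faulted}; {Left brake is down, Limit switch 2 is out, Lower manual crank 2 stuck, Power feeder 2 faulted, Upper position sensor 2 offline}.

8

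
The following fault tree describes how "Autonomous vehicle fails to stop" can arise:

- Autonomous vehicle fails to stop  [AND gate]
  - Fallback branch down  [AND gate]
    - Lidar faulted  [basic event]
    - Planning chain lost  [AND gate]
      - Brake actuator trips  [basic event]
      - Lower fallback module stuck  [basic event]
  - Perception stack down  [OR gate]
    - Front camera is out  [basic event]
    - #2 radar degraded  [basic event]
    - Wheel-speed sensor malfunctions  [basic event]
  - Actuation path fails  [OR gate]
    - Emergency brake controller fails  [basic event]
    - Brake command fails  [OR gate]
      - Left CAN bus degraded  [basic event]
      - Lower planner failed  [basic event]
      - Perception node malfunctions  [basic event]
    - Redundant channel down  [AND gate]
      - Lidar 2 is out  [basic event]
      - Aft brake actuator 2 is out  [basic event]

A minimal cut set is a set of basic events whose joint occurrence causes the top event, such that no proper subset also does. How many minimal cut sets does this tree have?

15

Planning chain lost [AND]: one cut set from each child combined → 1 × 1 = 1 cut set(s).
Fallback branch down [AND]: one cut set from each child combined → 1 × 1 = 1 cut set(s).
Perception stack down [OR]: union of children's cut sets → 3 cut set(s).
Brake command fails [OR]: union of children's cut sets → 3 cut set(s).
Redundant channel down [AND]: one cut set from each child combined → 1 × 1 = 1 cut set(s).
Actuation path fails [OR]: union of children's cut sets → 5 cut set(s).
Autonomous vehicle fails to stop [AND]: one cut set from each child combined → 1 × 3 × 5 = 15 cut set(s).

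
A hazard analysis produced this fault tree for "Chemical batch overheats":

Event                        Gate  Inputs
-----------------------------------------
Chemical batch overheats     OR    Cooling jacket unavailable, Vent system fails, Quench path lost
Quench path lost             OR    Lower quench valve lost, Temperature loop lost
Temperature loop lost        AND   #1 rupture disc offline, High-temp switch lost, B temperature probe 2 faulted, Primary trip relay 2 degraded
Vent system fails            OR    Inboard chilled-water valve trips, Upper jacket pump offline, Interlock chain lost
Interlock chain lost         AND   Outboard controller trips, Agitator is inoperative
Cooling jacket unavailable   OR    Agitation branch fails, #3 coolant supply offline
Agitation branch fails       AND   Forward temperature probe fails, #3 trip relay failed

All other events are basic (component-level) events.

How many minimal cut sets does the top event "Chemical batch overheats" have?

Agitation branch fails [AND]: one cut set from each child combined → 1 × 1 = 1 cut set(s).
Cooling jacket unavailable [OR]: union of children's cut sets → 2 cut set(s).
Interlock chain lost [AND]: one cut set from each child combined → 1 × 1 = 1 cut set(s).
Vent system fails [OR]: union of children's cut sets → 3 cut set(s).
Temperature loop lost [AND]: one cut set from each child combined → 1 × 1 × 1 × 1 = 1 cut set(s).
Quench path lost [OR]: union of children's cut sets → 2 cut set(s).
Chemical batch overheats [OR]: union of children's cut sets → 7 cut set(s).
Minimal cut sets: {#3 trip relay failed, Forward temperature probe fails}; {#3 coolant supply offline}; {Inboard chilled-water valve trips}; {Upper jacket pump offline}; {Agitator is inoperative, Outboard controller trips}; {Lower quench valve lost}; {#1 rupture disc offline, B temperature probe 2 faulted, High-temp switch lost, Primary trip relay 2 degraded}.

7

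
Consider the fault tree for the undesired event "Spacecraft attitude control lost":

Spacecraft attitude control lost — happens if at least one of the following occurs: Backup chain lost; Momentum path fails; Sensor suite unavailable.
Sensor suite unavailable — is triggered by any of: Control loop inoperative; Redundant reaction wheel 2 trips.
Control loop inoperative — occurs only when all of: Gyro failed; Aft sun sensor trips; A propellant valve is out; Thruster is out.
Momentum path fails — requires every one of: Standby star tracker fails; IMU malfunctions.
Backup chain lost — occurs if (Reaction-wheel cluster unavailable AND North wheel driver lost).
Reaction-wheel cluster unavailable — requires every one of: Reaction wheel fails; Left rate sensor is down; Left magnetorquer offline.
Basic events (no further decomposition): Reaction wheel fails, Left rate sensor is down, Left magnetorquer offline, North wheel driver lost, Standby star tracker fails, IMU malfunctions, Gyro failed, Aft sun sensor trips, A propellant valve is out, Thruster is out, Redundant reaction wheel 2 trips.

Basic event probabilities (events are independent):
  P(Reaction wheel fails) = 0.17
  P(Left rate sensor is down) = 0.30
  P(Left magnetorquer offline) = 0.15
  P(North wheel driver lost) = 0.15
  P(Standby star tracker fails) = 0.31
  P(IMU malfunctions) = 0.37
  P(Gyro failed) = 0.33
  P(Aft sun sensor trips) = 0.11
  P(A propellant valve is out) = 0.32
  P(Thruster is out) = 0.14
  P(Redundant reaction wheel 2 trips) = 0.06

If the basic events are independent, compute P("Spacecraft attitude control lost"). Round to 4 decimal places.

0.1701

P(Reaction-wheel cluster unavailable) [AND] = 0.17 × 0.30 × 0.15 = 0.007650
P(Backup chain lost) [AND] = 0.007650 × 0.15 = 0.001148
P(Momentum path fails) [AND] = 0.31 × 0.37 = 0.114700
P(Control loop inoperative) [AND] = 0.33 × 0.11 × 0.32 × 0.14 = 0.001626
P(Sensor suite unavailable) [OR] = 1 − (1−0.001626) × (1−0.06) = 0.061528
P(Spacecraft attitude control lost) [OR] = 1 − (1−0.001148) × (1−0.114700) × (1−0.061528) = 0.170125
Rounded to 4 decimal places: P(Spacecraft attitude control lost) ≈ 0.1701.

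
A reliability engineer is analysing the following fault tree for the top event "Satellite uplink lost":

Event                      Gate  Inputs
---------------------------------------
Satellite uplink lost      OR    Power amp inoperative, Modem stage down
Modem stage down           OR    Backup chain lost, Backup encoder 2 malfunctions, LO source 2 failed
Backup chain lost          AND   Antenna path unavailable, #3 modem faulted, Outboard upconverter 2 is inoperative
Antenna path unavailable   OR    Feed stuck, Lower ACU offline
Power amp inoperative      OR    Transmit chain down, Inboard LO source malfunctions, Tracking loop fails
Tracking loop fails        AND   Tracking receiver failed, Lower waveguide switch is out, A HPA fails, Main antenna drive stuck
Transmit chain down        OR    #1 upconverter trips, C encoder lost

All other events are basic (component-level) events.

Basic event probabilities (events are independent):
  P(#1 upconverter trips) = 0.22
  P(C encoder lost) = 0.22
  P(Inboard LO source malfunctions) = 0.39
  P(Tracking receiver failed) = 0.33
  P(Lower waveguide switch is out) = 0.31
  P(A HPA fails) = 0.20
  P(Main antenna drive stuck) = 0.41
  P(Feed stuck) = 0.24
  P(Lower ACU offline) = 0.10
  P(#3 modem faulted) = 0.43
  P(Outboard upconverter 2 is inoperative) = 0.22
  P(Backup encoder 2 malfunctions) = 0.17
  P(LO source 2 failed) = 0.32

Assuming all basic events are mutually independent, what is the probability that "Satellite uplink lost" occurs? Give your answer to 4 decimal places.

0.7985

P(Transmit chain down) [OR] = 1 − (1−0.22) × (1−0.22) = 0.391600
P(Tracking loop fails) [AND] = 0.33 × 0.31 × 0.20 × 0.41 = 0.008389
P(Power amp inoperative) [OR] = 1 − (1−0.391600) × (1−0.39) × (1−0.008389) = 0.631989
P(Antenna path unavailable) [OR] = 1 − (1−0.24) × (1−0.10) = 0.316000
P(Backup chain lost) [AND] = 0.316000 × 0.43 × 0.22 = 0.029894
P(Modem stage down) [OR] = 1 − (1−0.029894) × (1−0.17) × (1−0.32) = 0.452472
P(Satellite uplink lost) [OR] = 1 − (1−0.631989) × (1−0.452472) = 0.798504
Rounded to 4 decimal places: P(Satellite uplink lost) ≈ 0.7985.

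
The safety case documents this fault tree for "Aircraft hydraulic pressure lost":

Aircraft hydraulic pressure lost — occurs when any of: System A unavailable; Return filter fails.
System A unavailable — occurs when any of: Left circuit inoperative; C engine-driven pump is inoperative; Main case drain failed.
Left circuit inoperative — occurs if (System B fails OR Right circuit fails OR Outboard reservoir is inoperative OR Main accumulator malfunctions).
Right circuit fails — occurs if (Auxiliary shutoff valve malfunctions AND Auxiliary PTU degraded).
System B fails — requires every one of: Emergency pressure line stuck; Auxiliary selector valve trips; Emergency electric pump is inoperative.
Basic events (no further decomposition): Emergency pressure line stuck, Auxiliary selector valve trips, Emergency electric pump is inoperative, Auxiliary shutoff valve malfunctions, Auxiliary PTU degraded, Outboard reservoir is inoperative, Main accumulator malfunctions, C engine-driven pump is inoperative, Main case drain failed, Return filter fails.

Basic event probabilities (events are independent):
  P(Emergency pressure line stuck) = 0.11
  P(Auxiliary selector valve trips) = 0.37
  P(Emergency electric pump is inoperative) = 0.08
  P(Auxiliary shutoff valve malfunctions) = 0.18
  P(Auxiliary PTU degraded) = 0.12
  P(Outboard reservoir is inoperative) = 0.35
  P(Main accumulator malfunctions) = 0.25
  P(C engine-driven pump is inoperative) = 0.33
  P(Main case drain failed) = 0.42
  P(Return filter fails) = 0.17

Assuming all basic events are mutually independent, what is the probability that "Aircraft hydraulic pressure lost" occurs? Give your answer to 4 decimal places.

P(System B fails) [AND] = 0.11 × 0.37 × 0.08 = 0.003256
P(Right circuit fails) [AND] = 0.18 × 0.12 = 0.021600
P(Left circuit inoperative) [OR] = 1 − (1−0.003256) × (1−0.021600) × (1−0.35) × (1−0.25) = 0.524583
P(System A unavailable) [OR] = 1 − (1−0.524583) × (1−0.33) × (1−0.42) = 0.815253
P(Aircraft hydraulic pressure lost) [OR] = 1 − (1−0.815253) × (1−0.17) = 0.846660
Rounded to 4 decimal places: P(Aircraft hydraulic pressure lost) ≈ 0.8467.

0.8467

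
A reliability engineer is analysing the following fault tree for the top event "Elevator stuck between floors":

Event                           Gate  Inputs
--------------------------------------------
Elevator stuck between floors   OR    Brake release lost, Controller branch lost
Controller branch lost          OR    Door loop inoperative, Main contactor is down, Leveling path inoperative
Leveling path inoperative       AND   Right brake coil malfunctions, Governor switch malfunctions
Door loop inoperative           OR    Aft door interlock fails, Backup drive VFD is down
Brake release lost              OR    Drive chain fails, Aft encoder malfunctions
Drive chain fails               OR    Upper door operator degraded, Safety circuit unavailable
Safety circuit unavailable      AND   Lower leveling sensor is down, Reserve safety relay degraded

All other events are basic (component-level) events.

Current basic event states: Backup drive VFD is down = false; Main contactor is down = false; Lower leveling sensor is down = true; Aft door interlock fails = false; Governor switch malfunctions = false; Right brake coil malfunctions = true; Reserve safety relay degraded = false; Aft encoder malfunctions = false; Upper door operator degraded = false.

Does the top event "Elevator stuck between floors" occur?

Safety circuit unavailable [AND]: Lower leveling sensor is down=occurs, Reserve safety relay degraded=not → not all inputs occur → does not occur.
Drive chain fails [OR]: Upper door operator degraded=not, Safety circuit unavailable=not → no input occurs → does not occur.
Brake release lost [OR]: Drive chain fails=not, Aft encoder malfunctions=not → no input occurs → does not occur.
Door loop inoperative [OR]: Aft door interlock fails=not, Backup drive VFD is down=not → no input occurs → does not occur.
Leveling path inoperative [AND]: Right brake coil malfunctions=occurs, Governor switch malfunctions=not → not all inputs occur → does not occur.
Controller branch lost [OR]: Door loop inoperative=not, Main contactor is down=not, Leveling path inoperative=not → no input occurs → does not occur.
Elevator stuck between floors [OR]: Brake release lost=not, Controller branch lost=not → no input occurs → does not occur.

No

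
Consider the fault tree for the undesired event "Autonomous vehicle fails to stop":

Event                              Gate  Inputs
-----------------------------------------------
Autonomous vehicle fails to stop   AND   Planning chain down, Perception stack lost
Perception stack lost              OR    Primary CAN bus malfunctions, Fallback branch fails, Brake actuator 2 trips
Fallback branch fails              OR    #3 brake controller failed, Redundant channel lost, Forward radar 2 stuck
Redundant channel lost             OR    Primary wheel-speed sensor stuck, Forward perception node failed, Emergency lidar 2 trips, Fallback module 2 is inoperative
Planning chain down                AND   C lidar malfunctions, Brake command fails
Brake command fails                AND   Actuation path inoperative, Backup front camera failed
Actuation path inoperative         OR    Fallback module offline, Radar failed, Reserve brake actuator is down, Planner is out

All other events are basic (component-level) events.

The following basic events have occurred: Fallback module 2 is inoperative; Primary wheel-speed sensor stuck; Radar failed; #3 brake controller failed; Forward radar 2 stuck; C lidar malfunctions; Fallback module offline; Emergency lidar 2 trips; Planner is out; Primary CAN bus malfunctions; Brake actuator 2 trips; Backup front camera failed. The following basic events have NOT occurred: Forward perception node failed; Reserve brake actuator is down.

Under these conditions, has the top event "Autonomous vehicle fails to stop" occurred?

Actuation path inoperative [OR]: Fallback module offline=occurs, Radar failed=occurs, Reserve brake actuator is down=not, Planner is out=occurs → at least one input occurs → occurs.
Brake command fails [AND]: Actuation path inoperative=occurs, Backup front camera failed=occurs → all inputs occur → occurs.
Planning chain down [AND]: C lidar malfunctions=occurs, Brake command fails=occurs → all inputs occur → occurs.
Redundant channel lost [OR]: Primary wheel-speed sensor stuck=occurs, Forward perception node failed=not, Emergency lidar 2 trips=occurs, Fallback module 2 is inoperative=occurs → at least one input occurs → occurs.
Fallback branch fails [OR]: #3 brake controller failed=occurs, Redundant channel lost=occurs, Forward radar 2 stuck=occurs → at least one input occurs → occurs.
Perception stack lost [OR]: Primary CAN bus malfunctions=occurs, Fallback branch fails=occurs, Brake actuator 2 trips=occurs → at least one input occurs → occurs.
Autonomous vehicle fails to stop [AND]: Planning chain down=occurs, Perception stack lost=occurs → all inputs occur → occurs.

Yes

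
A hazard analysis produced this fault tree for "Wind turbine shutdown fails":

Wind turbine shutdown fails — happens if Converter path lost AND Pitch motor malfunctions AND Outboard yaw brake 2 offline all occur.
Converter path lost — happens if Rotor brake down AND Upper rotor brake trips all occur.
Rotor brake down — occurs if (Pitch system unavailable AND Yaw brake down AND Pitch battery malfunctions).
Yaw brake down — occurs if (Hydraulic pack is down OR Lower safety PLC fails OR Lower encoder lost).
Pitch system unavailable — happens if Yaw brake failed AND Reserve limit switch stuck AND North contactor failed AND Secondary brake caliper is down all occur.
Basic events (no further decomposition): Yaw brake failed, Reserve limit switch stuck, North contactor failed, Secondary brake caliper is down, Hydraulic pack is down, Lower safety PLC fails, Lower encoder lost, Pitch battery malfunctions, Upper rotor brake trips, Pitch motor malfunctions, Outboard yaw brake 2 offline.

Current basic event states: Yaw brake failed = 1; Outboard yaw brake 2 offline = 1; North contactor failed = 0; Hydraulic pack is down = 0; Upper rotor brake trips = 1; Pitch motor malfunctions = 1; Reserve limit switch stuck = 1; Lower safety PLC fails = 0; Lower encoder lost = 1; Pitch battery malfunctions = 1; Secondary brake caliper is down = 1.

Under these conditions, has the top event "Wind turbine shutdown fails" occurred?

No

Pitch system unavailable [AND]: Yaw brake failed=occurs, Reserve limit switch stuck=occurs, North contactor failed=not, Secondary brake caliper is down=occurs → not all inputs occur → does not occur.
Yaw brake down [OR]: Hydraulic pack is down=not, Lower safety PLC fails=not, Lower encoder lost=occurs → at least one input occurs → occurs.
Rotor brake down [AND]: Pitch system unavailable=not, Yaw brake down=occurs, Pitch battery malfunctions=occurs → not all inputs occur → does not occur.
Converter path lost [AND]: Rotor brake down=not, Upper rotor brake trips=occurs → not all inputs occur → does not occur.
Wind turbine shutdown fails [AND]: Converter path lost=not, Pitch motor malfunctions=occurs, Outboard yaw brake 2 offline=occurs → not all inputs occur → does not occur.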